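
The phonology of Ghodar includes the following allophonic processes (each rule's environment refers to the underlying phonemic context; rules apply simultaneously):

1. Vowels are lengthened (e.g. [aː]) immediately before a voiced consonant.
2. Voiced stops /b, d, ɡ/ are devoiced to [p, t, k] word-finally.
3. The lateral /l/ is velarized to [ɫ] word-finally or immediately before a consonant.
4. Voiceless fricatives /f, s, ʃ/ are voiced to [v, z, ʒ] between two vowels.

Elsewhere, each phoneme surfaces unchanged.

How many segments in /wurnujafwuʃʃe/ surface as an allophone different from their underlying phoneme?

2

Segments that undergo a rule: /u/ → [uː] (rule 1); /u/ → [uː] (rule 1).
All other segments surface unchanged.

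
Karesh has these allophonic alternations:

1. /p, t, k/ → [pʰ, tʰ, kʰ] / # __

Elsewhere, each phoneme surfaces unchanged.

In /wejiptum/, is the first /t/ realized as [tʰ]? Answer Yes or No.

No

/t/ (between /p/ and /u/): rule 1 targets it, but not word-initially → unchanged [t].
The actual realization is [t], not [tʰ].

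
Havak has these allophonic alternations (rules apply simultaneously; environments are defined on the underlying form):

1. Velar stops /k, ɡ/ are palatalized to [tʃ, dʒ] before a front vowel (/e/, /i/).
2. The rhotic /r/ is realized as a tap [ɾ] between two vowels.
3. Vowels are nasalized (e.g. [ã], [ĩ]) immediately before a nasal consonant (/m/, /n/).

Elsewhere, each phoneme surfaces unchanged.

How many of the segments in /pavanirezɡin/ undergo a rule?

4

Segments that undergo a rule: /a/ → [ã] (rule 3); /r/ → [ɾ] (rule 2); /ɡ/ → [dʒ] (rule 1); /i/ → [ĩ] (rule 3).
All other segments surface unchanged.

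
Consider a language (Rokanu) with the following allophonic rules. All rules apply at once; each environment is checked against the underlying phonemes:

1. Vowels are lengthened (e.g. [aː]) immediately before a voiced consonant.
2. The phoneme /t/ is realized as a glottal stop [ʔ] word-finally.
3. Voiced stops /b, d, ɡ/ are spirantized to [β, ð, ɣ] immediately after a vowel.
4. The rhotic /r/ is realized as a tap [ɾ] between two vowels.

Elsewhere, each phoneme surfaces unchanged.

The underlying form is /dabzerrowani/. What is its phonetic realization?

[daːβzeːrroːwaːni]

/d/ (word-initial) fails the environment for rule 3, so it stays [d].
/a/ meets the environment for rule 1 (before a voiced consonant) → [aː].
/b/ — between /a/ and /z/, immediately after a vowel — surfaces as [β] (rule 3).
/z/ — not in any rule's target class → [z].
/e/ — between /z/ and /r/, before a voiced consonant — surfaces as [eː] (rule 1).
/r/ (between /e/ and /r/): rule 4 targets it, but not between two vowels → unchanged [r].
/r/ (between /r/ and /o/) fails the environment for rule 4, so it stays [r].
/o/ (between /r/ and /w/): before a voiced consonant, so rule 1 applies → [oː].
/w/ stays [w].
/a/ — between /w/ and /n/, before a voiced consonant — surfaces as [aː] (rule 1).
/n/ (between /a/ and /i/) is unaffected → [n].
/i/ — word-final; rule 1 does not apply here → [i].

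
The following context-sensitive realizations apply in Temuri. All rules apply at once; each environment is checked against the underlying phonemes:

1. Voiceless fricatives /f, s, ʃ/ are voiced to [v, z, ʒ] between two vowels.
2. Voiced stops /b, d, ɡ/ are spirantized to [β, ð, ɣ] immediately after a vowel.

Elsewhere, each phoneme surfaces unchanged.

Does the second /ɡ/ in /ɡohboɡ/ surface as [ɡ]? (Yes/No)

No

/ɡ/ — word-final, immediately after a vowel — surfaces as [ɣ] (rule 2).
The actual realization is [ɣ], not [ɡ].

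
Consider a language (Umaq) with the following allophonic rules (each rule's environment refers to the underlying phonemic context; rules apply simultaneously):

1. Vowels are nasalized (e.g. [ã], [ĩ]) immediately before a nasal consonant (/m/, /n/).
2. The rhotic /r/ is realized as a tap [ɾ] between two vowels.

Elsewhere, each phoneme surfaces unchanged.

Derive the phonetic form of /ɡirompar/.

/i/ (between /ɡ/ and /r/) is in the target of rule 1 but the environment (before a nasal consonant) is not met → [i].
Rule 2 applies to /r/ (between /i/ and /o/: between two vowels) → [ɾ].
/o/ (between /r/ and /m/): before a nasal consonant, so rule 1 applies → [õ].
/a/ (between /p/ and /r/) fails the environment for rule 1, so it stays [a].
/r/ (word-final) fails the environment for rule 2, so it stays [r].

[ɡiɾõmpar]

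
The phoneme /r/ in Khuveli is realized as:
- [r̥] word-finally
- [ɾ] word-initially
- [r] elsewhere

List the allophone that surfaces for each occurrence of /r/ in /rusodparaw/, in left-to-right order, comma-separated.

[ɾ], [r]

Occurrence 1 (position 1): word-initially → [ɾ].
Occurrence 2 (position 8): no conditioning environment matches → elsewhere allophone [r].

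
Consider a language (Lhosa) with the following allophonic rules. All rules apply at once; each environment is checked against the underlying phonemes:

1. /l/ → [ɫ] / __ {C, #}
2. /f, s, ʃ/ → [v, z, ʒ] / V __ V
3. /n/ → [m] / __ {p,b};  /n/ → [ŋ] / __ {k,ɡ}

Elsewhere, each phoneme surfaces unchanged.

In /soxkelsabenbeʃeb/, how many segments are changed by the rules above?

Segments that undergo a rule: /l/ → [ɫ] (rule 1); /n/ → [m] (rule 3); /ʃ/ → [ʒ] (rule 2).
All other segments surface unchanged.

3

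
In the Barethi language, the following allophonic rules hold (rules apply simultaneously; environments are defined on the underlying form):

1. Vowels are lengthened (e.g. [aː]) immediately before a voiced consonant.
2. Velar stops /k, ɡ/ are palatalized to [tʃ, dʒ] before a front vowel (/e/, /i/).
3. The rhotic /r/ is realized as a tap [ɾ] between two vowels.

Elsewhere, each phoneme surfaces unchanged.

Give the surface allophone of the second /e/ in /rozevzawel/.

Rule 1 applies to /e/ (between /w/ and /l/: before a voiced consonant) → [eː].

[eː]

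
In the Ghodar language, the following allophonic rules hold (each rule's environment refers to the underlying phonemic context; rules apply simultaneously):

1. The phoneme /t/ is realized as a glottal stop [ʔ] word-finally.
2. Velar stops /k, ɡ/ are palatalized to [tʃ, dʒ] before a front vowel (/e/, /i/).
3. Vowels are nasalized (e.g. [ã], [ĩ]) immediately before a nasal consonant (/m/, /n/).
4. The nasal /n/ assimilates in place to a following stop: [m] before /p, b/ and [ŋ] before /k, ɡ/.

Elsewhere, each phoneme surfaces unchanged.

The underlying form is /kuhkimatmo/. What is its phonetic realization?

/k/ (word-initial) fails the environment for rule 2, so it stays [k].
/u/ (between /k/ and /h/): rule 3 targets it, but not before a nasal consonant → unchanged [u].
/h/ (between /u/ and /k/) is unaffected → [h].
/k/ meets the environment for rule 2 (before a front vowel) → [tʃ].
/i/ (between /k/ and /m/) occurs before a nasal consonant → [ĩ] by rule 3.
/m/ — not in any rule's target class → [m].
/a/ (between /m/ and /t/) fails the environment for rule 3, so it stays [a].
/t/ (between /a/ and /m/) fails the environment for rule 1, so it stays [t].
/m/ — not in any rule's target class → [m].
/o/ (word-final) fails the environment for rule 3, so it stays [o].

[kuhtʃĩmatmo]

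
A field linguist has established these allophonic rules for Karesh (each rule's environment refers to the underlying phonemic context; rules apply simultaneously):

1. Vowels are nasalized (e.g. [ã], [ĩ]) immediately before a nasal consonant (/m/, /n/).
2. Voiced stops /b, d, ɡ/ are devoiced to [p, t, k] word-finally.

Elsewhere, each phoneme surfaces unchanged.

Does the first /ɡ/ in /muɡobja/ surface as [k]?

No

/ɡ/ — between /u/ and /o/; rule 2 does not apply here → [ɡ].
The actual realization is [ɡ], not [k].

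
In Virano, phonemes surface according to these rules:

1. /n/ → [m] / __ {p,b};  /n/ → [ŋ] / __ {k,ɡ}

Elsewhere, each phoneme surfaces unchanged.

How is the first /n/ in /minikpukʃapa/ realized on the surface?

/n/ (between /i/ and /i/) is in the target of rule 1 but the environment (before a labial or velar stop) is not met → [n].

[n]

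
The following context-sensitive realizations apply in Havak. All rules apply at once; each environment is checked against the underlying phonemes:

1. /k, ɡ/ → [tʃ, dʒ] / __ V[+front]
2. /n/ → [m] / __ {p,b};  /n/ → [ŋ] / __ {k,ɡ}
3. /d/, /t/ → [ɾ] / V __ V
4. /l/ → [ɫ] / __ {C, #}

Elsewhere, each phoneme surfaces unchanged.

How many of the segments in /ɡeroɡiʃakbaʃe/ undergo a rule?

2

Segments that undergo a rule: /ɡ/ → [dʒ] (rule 1); /ɡ/ → [dʒ] (rule 1).
All other segments surface unchanged.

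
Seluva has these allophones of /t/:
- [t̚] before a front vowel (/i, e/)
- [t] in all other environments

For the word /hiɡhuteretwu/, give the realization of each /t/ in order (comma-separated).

Occurrence 1 (position 6): before a front vowel (/i, e/) → [t̚].
Occurrence 2 (position 10): no conditioning environment matches → elsewhere allophone [t].

[t̚], [t]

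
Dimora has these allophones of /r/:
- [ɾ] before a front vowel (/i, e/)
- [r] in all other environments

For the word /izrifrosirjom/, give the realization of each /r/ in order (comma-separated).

[ɾ], [r], [r]

Occurrence 1 (position 3): before a front vowel (/i, e/) → [ɾ].
Occurrence 2 (position 6): no conditioning environment matches → elsewhere allophone [r].
Occurrence 3 (position 10): no conditioning environment matches → elsewhere allophone [r].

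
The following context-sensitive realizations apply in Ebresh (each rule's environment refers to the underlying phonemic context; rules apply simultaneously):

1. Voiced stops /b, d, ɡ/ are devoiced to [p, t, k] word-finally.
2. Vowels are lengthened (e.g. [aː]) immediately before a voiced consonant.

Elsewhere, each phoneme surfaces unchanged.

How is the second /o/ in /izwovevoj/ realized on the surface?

[oː]

/o/ (between /v/ and /j/) occurs before a voiced consonant → [oː] by rule 2.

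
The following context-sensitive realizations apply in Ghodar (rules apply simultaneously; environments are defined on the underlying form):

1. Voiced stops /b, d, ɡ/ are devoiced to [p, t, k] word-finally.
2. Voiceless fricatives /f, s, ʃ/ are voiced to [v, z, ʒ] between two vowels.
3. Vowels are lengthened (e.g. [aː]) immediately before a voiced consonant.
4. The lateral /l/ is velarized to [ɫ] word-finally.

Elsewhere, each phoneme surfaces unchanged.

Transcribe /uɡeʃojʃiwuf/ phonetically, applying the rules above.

[uːɡeʒoːjʃiːwuf]

Rule 3 applies to /u/ (word-initial: before a voiced consonant) → [uː].
/ɡ/ (between /u/ and /e/): rule 1 targets it, but not word-finally → unchanged [ɡ].
/e/ — between /ɡ/ and /ʃ/; rule 3 does not apply here → [e].
/ʃ/ (between /e/ and /o/): between two vowels, so rule 2 applies → [ʒ].
/o/ (between /ʃ/ and /j/): before a voiced consonant, so rule 3 applies → [oː].
/j/ (between /o/ and /ʃ/) is unaffected → [j].
/ʃ/ — between /j/ and /i/; rule 2 does not apply here → [ʃ].
/i/ meets the environment for rule 3 (before a voiced consonant) → [iː].
/w/ — not in any rule's target class → [w].
/u/ (between /w/ and /f/): rule 3 targets it, but not before a voiced consonant → unchanged [u].
/f/ — word-final; rule 2 does not apply here → [f].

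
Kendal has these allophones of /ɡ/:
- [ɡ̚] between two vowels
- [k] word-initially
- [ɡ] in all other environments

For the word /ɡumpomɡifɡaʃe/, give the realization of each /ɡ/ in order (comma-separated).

[k], [ɡ], [ɡ]

Occurrence 1 (position 1): word-initially → [k].
Occurrence 2 (position 7): no conditioning environment matches → elsewhere allophone [ɡ].
Occurrence 3 (position 10): no conditioning environment matches → elsewhere allophone [ɡ].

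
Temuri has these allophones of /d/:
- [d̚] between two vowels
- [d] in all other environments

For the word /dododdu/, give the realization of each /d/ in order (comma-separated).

[d], [d̚], [d], [d]

Occurrence 1 (position 1): no conditioning environment matches → elsewhere allophone [d].
Occurrence 2 (position 3): between two vowels → [d̚].
Occurrence 3 (position 5): no conditioning environment matches → elsewhere allophone [d].
Occurrence 4 (position 6): no conditioning environment matches → elsewhere allophone [d].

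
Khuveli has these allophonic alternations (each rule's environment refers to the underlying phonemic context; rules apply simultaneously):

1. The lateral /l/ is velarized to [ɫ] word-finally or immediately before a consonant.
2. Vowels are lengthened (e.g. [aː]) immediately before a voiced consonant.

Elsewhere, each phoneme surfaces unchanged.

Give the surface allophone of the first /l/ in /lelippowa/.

[l]

/l/ (word-initial) is in the target of rule 1 but the environment (word-finally or immediately before a consonant) is not met → [l].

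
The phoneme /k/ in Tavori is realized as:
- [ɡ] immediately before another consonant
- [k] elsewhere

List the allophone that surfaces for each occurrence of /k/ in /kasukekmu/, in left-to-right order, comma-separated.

[k], [k], [ɡ]

Occurrence 1 (position 1): no conditioning environment matches → elsewhere allophone [k].
Occurrence 2 (position 5): no conditioning environment matches → elsewhere allophone [k].
Occurrence 3 (position 7): immediately before another consonant → [ɡ].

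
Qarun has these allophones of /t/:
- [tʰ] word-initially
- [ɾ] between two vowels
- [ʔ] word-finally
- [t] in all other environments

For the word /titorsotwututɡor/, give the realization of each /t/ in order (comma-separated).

[tʰ], [ɾ], [t], [ɾ], [t]

Occurrence 1 (position 1): word-initially → [tʰ].
Occurrence 2 (position 3): between two vowels → [ɾ].
Occurrence 3 (position 8): no conditioning environment matches → elsewhere allophone [t].
Occurrence 4 (position 11): between two vowels → [ɾ].
Occurrence 5 (position 13): no conditioning environment matches → elsewhere allophone [t].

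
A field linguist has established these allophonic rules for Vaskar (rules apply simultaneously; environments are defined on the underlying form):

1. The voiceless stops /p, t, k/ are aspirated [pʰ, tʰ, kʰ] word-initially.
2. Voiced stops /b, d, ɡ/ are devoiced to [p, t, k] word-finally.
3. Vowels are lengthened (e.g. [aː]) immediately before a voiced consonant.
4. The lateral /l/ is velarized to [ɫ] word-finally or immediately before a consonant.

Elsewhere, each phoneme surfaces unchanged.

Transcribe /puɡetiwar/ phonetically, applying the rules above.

[pʰuːɡetiːwaːr]

/p/ (word-initial): word-initially, so rule 1 applies → [pʰ].
/u/ meets the environment for rule 3 (before a voiced consonant) → [uː].
/ɡ/ (between /u/ and /e/): rule 2 targets it, but not word-finally → unchanged [ɡ].
/e/ (between /ɡ/ and /t/) fails the environment for rule 3, so it stays [e].
/t/ (between /e/ and /i/) fails the environment for rule 1, so it stays [t].
/i/ (between /t/ and /w/) occurs before a voiced consonant → [iː] by rule 3.
/w/ (between /i/ and /a/): no rule targets it → [w].
/a/ — between /w/ and /r/, before a voiced consonant — surfaces as [aː] (rule 3).
/r/ (word-final) is unaffected → [r].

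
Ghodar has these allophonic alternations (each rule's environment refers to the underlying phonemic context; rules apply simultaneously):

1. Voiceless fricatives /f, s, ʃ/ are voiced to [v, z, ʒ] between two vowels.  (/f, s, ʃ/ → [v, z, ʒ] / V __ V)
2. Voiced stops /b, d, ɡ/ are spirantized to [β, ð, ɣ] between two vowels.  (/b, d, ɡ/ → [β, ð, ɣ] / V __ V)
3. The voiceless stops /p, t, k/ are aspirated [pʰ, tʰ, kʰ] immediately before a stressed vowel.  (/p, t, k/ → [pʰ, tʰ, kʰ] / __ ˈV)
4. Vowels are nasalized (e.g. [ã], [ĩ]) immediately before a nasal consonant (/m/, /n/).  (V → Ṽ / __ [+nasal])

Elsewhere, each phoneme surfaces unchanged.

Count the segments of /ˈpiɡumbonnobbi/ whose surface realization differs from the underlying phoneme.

Segments that undergo a rule: /p/ → [pʰ] (rule 3); /ɡ/ → [ɣ] (rule 2); /u/ → [ũ] (rule 4); /o/ → [õ] (rule 4).
All other segments surface unchanged.

4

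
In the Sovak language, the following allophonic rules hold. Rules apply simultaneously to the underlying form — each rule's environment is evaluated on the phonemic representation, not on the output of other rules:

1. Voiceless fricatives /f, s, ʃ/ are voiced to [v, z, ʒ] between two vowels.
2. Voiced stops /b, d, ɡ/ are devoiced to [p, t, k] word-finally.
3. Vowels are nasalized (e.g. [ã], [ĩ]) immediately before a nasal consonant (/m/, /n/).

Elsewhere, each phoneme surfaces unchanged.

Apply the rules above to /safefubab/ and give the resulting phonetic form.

[savevubap]

/s/ (word-initial): rule 1 targets it, but not between two vowels → unchanged [s].
/a/ (between /s/ and /f/): rule 3 targets it, but not before a nasal consonant → unchanged [a].
/f/ meets the environment for rule 1 (between two vowels) → [v].
/e/ (between /f/ and /f/) fails the environment for rule 3, so it stays [e].
/f/ (between /e/ and /u/): between two vowels, so rule 1 applies → [v].
/u/ (between /f/ and /b/): rule 3 targets it, but not before a nasal consonant → unchanged [u].
/b/ (between /u/ and /a/) fails the environment for rule 2, so it stays [b].
/a/ (between /b/ and /b/) fails the environment for rule 3, so it stays [a].
/b/ — word-final, word-finally — surfaces as [p] (rule 2).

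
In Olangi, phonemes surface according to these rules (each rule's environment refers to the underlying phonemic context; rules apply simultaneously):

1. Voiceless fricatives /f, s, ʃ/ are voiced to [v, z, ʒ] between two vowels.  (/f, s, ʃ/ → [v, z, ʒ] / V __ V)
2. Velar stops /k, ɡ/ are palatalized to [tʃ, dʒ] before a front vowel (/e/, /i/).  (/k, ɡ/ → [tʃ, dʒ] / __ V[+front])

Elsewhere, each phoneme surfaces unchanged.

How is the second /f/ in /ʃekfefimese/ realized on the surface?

Rule 1 applies to /f/ (between /e/ and /i/: between two vowels) → [v].

[v]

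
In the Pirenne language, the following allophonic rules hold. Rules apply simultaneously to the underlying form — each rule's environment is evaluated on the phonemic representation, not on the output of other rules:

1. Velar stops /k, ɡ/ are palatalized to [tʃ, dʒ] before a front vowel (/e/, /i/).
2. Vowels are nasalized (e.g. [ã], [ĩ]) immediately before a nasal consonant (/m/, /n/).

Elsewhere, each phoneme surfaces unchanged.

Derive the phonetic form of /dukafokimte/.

/d/ — not in any rule's target class → [d].
/u/ — between /d/ and /k/; rule 2 does not apply here → [u].
/k/ — between /u/ and /a/; rule 1 does not apply here → [k].
/a/ — between /k/ and /f/; rule 2 does not apply here → [a].
/f/ (between /a/ and /o/): no rule targets it → [f].
/o/ (between /f/ and /k/) fails the environment for rule 2, so it stays [o].
/k/ (between /o/ and /i/) occurs before a front vowel → [tʃ] by rule 1.
Rule 2 applies to /i/ (between /k/ and /m/: before a nasal consonant) → [ĩ].
/m/ — not in any rule's target class → [m].
/t/ stays [t].
/e/ (word-final) fails the environment for rule 2, so it stays [e].

[dukafotʃĩmte]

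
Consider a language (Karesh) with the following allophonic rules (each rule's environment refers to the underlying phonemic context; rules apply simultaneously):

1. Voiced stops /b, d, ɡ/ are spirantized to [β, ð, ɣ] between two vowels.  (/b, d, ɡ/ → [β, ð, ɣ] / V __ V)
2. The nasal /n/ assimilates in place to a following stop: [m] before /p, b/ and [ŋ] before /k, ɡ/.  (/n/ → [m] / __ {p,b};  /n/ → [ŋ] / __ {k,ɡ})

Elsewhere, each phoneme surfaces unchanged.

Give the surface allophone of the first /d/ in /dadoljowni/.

/d/ (word-initial) fails the environment for rule 1, so it stays [d].

[d]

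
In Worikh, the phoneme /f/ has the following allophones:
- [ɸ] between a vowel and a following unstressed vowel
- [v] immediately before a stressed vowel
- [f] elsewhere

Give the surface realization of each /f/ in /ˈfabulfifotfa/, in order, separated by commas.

[v], [f], [ɸ], [f]

Occurrence 1 (position 1): immediately before a stressed vowel → [v].
Occurrence 2 (position 6): no conditioning environment matches → elsewhere allophone [f].
Occurrence 3 (position 8): between a vowel and a following unstressed vowel → [ɸ].
Occurrence 4 (position 11): no conditioning environment matches → elsewhere allophone [f].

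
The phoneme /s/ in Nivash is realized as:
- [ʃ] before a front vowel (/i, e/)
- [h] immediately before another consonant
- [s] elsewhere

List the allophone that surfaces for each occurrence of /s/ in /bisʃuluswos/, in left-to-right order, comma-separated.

[h], [h], [s]

Occurrence 1 (position 3): immediately before another consonant → [h].
Occurrence 2 (position 8): immediately before another consonant → [h].
Occurrence 3 (position 11): no conditioning environment matches → elsewhere allophone [s].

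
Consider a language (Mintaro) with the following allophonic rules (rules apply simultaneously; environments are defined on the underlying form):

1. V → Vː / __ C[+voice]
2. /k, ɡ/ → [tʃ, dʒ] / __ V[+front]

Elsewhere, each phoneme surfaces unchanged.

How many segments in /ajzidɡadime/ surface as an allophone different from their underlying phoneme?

4

Segments that undergo a rule: /a/ → [aː] (rule 1); /i/ → [iː] (rule 1); /a/ → [aː] (rule 1); /i/ → [iː] (rule 1).
All other segments surface unchanged.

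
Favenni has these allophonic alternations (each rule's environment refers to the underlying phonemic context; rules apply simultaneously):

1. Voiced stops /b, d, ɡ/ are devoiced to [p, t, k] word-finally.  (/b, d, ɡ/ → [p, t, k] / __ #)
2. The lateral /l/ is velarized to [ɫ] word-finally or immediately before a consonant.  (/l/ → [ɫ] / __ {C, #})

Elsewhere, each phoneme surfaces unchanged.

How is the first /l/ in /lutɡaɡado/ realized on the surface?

/l/ (word-initial) fails the environment for rule 2, so it stays [l].

[l]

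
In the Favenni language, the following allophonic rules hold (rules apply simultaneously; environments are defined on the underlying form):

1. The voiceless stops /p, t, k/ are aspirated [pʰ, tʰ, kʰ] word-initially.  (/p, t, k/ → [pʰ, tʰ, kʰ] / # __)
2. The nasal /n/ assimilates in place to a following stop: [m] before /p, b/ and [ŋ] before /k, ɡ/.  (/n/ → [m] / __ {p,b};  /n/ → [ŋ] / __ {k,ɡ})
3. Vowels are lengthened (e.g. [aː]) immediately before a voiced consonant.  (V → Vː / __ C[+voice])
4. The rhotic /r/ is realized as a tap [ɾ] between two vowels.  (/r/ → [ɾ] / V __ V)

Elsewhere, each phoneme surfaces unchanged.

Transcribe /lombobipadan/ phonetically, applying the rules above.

[loːmboːbipaːdaːn]

/l/ (word-initial): no rule targets it → [l].
/o/ (between /l/ and /m/): before a voiced consonant, so rule 3 applies → [oː].
/m/ (between /o/ and /b/): no rule targets it → [m].
/b/ stays [b].
/o/ (between /b/ and /b/): before a voiced consonant, so rule 3 applies → [oː].
/b/ — not in any rule's target class → [b].
/i/ — between /b/ and /p/; rule 3 does not apply here → [i].
/p/ (between /i/ and /a/) is in the target of rule 1 but the environment (word-initially) is not met → [p].
/a/ (between /p/ and /d/) occurs before a voiced consonant → [aː] by rule 3.
/d/ stays [d].
/a/ — between /d/ and /n/, before a voiced consonant — surfaces as [aː] (rule 3).
/n/ (word-final): rule 2 targets it, but not before a labial or velar stop → unchanged [n].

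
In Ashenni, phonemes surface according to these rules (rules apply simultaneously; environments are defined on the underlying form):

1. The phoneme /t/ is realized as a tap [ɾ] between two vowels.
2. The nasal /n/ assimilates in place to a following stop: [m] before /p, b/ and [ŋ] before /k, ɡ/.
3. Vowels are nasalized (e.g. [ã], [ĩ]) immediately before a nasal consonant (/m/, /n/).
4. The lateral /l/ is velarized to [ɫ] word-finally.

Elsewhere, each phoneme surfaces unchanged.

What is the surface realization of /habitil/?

[habiɾiɫ]

/h/ (word-initial): no rule targets it → [h].
/a/ (between /h/ and /b/): rule 3 targets it, but not before a nasal consonant → unchanged [a].
/b/ (between /a/ and /i/): no rule targets it → [b].
/i/ (between /b/ and /t/) fails the environment for rule 3, so it stays [i].
/t/ meets the environment for rule 1 (between two vowels) → [ɾ].
/i/ (between /t/ and /l/) fails the environment for rule 3, so it stays [i].
/l/ (word-final): word-finally, so rule 4 applies → [ɫ].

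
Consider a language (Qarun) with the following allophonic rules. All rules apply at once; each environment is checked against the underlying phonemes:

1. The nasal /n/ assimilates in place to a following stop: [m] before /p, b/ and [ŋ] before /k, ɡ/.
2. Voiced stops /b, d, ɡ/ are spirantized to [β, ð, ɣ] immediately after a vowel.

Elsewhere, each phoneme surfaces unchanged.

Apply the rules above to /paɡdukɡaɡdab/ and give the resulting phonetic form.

[paɣdukɡaɣdaβ]

/p/ (word-initial): no rule targets it → [p].
/a/ stays [a].
Rule 2 applies to /ɡ/ (between /a/ and /d/: immediately after a vowel) → [ɣ].
/d/ — between /ɡ/ and /u/; rule 2 does not apply here → [d].
/u/ (between /d/ and /k/) is unaffected → [u].
/k/ (between /u/ and /ɡ/): no rule targets it → [k].
/ɡ/ (between /k/ and /a/): rule 2 targets it, but not immediately after a vowel → unchanged [ɡ].
/a/ (between /ɡ/ and /ɡ/) is unaffected → [a].
/ɡ/ (between /a/ and /d/) occurs immediately after a vowel → [ɣ] by rule 2.
/d/ (between /ɡ/ and /a/): rule 2 targets it, but not immediately after a vowel → unchanged [d].
/a/ — not in any rule's target class → [a].
/b/ (word-final) occurs immediately after a vowel → [β] by rule 2.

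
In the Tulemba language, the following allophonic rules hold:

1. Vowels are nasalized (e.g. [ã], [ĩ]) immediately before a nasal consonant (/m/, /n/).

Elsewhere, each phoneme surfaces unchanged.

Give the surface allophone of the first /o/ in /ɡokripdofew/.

/o/ (between /ɡ/ and /k/): rule 1 targets it, but not before a nasal consonant → unchanged [o].

[o]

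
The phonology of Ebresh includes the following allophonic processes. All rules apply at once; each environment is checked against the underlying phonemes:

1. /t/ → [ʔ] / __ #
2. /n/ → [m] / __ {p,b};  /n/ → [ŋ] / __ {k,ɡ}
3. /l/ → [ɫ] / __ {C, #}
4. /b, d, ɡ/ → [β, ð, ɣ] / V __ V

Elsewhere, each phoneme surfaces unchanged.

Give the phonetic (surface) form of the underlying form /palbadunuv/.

[paɫbaðunuv]

/p/ (word-initial): no rule targets it → [p].
/a/ (between /p/ and /l/) is unaffected → [a].
/l/ (between /a/ and /b/): word-finally or immediately before a consonant, so rule 3 applies → [ɫ].
/b/ (between /l/ and /a/): rule 4 targets it, but not between two vowels → unchanged [b].
/a/ stays [a].
/d/ (between /a/ and /u/) occurs between two vowels → [ð] by rule 4.
/u/ (between /d/ and /n/): no rule targets it → [u].
/n/ (between /u/ and /u/): rule 2 targets it, but not before a labial or velar stop → unchanged [n].
/u/ stays [u].
/v/ — not in any rule's target class → [v].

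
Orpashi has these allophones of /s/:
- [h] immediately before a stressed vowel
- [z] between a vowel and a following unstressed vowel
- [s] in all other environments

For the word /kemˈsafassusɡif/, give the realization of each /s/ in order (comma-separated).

Occurrence 1 (position 4): immediately before a stressed vowel → [h].
Occurrence 2 (position 8): no conditioning environment matches → elsewhere allophone [s].
Occurrence 3 (position 9): no conditioning environment matches → elsewhere allophone [s].
Occurrence 4 (position 11): no conditioning environment matches → elsewhere allophone [s].

[h], [s], [s], [s]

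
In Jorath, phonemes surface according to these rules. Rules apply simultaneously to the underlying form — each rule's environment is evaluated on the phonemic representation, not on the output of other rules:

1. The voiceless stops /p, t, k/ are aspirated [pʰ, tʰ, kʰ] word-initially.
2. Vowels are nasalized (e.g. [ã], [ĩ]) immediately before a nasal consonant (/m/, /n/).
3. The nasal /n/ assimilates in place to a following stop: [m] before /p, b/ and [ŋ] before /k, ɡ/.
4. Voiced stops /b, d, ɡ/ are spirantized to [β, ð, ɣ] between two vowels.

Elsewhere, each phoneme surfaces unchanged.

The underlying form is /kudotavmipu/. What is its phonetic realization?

[kʰuðotavmipu]

/k/ (word-initial): word-initially, so rule 1 applies → [kʰ].
/u/ — between /k/ and /d/; rule 2 does not apply here → [u].
/d/ meets the environment for rule 4 (between two vowels) → [ð].
/o/ — between /d/ and /t/; rule 2 does not apply here → [o].
/t/ (between /o/ and /a/) is in the target of rule 1 but the environment (word-initially) is not met → [t].
/a/ — between /t/ and /v/; rule 2 does not apply here → [a].
/v/ (between /a/ and /m/): no rule targets it → [v].
/m/ stays [m].
/i/ (between /m/ and /p/) is in the target of rule 2 but the environment (before a nasal consonant) is not met → [i].
/p/ (between /i/ and /u/) is in the target of rule 1 but the environment (word-initially) is not met → [p].
/u/ — word-final; rule 2 does not apply here → [u].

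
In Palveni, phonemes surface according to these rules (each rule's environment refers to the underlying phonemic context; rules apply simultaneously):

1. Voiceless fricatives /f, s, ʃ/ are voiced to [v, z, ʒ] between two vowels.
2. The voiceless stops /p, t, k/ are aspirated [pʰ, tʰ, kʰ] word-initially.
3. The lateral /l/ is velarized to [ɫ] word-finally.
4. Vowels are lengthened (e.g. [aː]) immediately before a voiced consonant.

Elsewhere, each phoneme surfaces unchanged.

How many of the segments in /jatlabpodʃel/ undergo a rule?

Segments that undergo a rule: /a/ → [aː] (rule 4); /o/ → [oː] (rule 4); /e/ → [eː] (rule 4); /l/ → [ɫ] (rule 3).
All other segments surface unchanged.

4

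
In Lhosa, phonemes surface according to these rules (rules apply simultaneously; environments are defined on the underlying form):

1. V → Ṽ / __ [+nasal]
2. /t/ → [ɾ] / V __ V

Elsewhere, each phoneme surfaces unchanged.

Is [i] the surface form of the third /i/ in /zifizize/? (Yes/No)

Yes

/i/ (between /z/ and /z/) fails the environment for rule 1, so it stays [i].
The actual realization is [i], which matches [i].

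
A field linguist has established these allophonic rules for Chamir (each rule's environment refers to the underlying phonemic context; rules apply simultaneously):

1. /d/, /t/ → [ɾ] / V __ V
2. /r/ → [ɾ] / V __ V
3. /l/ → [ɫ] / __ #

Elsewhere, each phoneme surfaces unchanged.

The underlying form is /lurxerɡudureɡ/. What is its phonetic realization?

[lurxerɡuɾuɾeɡ]

/l/ (word-initial) is in the target of rule 3 but the environment (word-finally) is not met → [l].
/u/ stays [u].
/r/ — between /u/ and /x/; rule 2 does not apply here → [r].
/x/ (between /r/ and /e/) is unaffected → [x].
/e/ stays [e].
/r/ (between /e/ and /ɡ/) fails the environment for rule 2, so it stays [r].
/ɡ/ stays [ɡ].
/u/ stays [u].
/d/ — between /u/ and /u/, between two vowels — surfaces as [ɾ] (rule 1).
/u/ stays [u].
/r/ (between /u/ and /e/): between two vowels, so rule 2 applies → [ɾ].
/e/ (between /r/ and /ɡ/): no rule targets it → [e].
/ɡ/ — not in any rule's target class → [ɡ].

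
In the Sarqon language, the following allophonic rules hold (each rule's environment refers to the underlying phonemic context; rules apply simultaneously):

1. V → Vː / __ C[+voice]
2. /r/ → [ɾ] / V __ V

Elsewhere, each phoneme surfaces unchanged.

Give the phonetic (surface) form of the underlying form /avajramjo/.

[aːvaːjraːmjo]

/a/ — word-initial, before a voiced consonant — surfaces as [aː] (rule 1).
/v/ (between /a/ and /a/): no rule targets it → [v].
/a/ (between /v/ and /j/) occurs before a voiced consonant → [aː] by rule 1.
/j/ — not in any rule's target class → [j].
/r/ — between /j/ and /a/; rule 2 does not apply here → [r].
/a/ meets the environment for rule 1 (before a voiced consonant) → [aː].
/m/ (between /a/ and /j/) is unaffected → [m].
/j/ stays [j].
/o/ — word-final; rule 1 does not apply here → [o].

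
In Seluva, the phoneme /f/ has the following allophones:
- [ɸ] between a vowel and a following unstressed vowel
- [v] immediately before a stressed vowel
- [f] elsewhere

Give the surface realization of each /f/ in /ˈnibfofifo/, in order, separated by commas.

[f], [ɸ], [ɸ]

Occurrence 1 (position 4): no conditioning environment matches → elsewhere allophone [f].
Occurrence 2 (position 6): between a vowel and a following unstressed vowel → [ɸ].
Occurrence 3 (position 8): between a vowel and a following unstressed vowel → [ɸ].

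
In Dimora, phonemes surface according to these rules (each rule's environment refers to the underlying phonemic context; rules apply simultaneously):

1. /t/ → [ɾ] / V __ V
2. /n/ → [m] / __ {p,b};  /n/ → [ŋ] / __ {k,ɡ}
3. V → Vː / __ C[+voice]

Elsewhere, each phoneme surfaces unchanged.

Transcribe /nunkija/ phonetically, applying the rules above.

[nuːŋkiːja]

/n/ — word-initial; rule 2 does not apply here → [n].
Rule 3 applies to /u/ (between /n/ and /n/: before a voiced consonant) → [uː].
/n/ (between /u/ and /k/): before a labial or velar stop, so rule 2 applies → [ŋ].
/k/ (between /n/ and /i/): no rule targets it → [k].
Rule 3 applies to /i/ (between /k/ and /j/: before a voiced consonant) → [iː].
/j/ — not in any rule's target class → [j].
/a/ (word-final) fails the environment for rule 3, so it stays [a].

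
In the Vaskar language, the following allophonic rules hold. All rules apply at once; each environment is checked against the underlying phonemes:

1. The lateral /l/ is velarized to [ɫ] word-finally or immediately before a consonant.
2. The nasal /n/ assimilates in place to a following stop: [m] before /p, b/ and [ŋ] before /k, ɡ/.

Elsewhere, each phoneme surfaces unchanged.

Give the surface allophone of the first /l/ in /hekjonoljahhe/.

/l/ (between /o/ and /j/) occurs word-finally or immediately before a consonant → [ɫ] by rule 1.

[ɫ]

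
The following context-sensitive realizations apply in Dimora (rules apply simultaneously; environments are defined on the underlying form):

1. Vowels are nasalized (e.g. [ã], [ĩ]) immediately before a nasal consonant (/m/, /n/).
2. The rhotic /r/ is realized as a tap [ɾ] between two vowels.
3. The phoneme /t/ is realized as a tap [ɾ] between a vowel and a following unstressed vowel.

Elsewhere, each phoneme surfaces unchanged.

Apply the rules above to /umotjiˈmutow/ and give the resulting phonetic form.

[ũmotjĩˈmuɾow]

/u/ (word-initial) occurs before a nasal consonant → [ũ] by rule 1.
/o/ (between /m/ and /t/): rule 1 targets it, but not before a nasal consonant → unchanged [o].
/t/ — between /o/ and /j/; rule 3 does not apply here → [t].
/i/ (between /j/ and /m/) occurs before a nasal consonant → [ĩ] by rule 1.
/u/ (between /m/ and /t/) fails the environment for rule 1, so it stays [u].
/t/ (between /u/ and /o/) occurs between a vowel and a following unstressed vowel → [ɾ] by rule 3.
/o/ — between /t/ and /w/; rule 1 does not apply here → [o].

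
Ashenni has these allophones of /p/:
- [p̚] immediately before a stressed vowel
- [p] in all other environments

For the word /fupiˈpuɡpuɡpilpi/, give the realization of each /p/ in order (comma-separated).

Occurrence 1 (position 3): no conditioning environment matches → elsewhere allophone [p].
Occurrence 2 (position 5): immediately before a stressed vowel → [p̚].
Occurrence 3 (position 8): no conditioning environment matches → elsewhere allophone [p].
Occurrence 4 (position 11): no conditioning environment matches → elsewhere allophone [p].
Occurrence 5 (position 14): no conditioning environment matches → elsewhere allophone [p].

[p], [p̚], [p], [p], [p]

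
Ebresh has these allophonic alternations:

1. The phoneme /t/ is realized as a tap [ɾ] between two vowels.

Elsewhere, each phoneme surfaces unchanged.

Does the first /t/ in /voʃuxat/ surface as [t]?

Yes

/t/ (word-final) is in the target of rule 1 but the environment (between two vowels) is not met → [t].
The actual realization is [t], which matches [t].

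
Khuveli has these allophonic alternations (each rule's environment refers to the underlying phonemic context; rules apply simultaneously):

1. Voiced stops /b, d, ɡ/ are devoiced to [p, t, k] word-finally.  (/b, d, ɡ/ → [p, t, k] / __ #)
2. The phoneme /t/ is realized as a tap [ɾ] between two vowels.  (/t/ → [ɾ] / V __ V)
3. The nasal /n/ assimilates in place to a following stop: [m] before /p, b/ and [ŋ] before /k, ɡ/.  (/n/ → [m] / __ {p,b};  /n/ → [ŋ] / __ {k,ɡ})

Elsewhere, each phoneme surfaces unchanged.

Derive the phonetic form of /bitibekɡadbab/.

/b/ (word-initial): rule 1 targets it, but not word-finally → unchanged [b].
/i/ (between /b/ and /t/): no rule targets it → [i].
Rule 2 applies to /t/ (between /i/ and /i/: between two vowels) → [ɾ].
/i/ — not in any rule's target class → [i].
/b/ — between /i/ and /e/; rule 1 does not apply here → [b].
/e/ (between /b/ and /k/) is unaffected → [e].
/k/ (between /e/ and /ɡ/): no rule targets it → [k].
/ɡ/ (between /k/ and /a/) is in the target of rule 1 but the environment (word-finally) is not met → [ɡ].
/a/ (between /ɡ/ and /d/): no rule targets it → [a].
/d/ (between /a/ and /b/) fails the environment for rule 1, so it stays [d].
/b/ (between /d/ and /a/): rule 1 targets it, but not word-finally → unchanged [b].
/a/ (between /b/ and /b/) is unaffected → [a].
/b/ — word-final, word-finally — surfaces as [p] (rule 1).

[biɾibekɡadbap]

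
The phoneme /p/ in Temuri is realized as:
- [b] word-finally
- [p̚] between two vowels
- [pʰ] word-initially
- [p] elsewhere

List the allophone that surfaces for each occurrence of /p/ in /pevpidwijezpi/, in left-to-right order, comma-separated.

Occurrence 1 (position 1): word-initially → [pʰ].
Occurrence 2 (position 4): no conditioning environment matches → elsewhere allophone [p].
Occurrence 3 (position 12): no conditioning environment matches → elsewhere allophone [p].

[pʰ], [p], [p]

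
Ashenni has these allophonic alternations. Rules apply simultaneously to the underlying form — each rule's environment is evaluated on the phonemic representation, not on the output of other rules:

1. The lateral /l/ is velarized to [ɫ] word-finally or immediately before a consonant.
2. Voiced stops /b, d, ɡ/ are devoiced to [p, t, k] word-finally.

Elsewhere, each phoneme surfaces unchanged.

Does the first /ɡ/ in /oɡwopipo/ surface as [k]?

/ɡ/ (between /o/ and /w/) is in the target of rule 2 but the environment (word-finally) is not met → [ɡ].
The actual realization is [ɡ], not [k].

No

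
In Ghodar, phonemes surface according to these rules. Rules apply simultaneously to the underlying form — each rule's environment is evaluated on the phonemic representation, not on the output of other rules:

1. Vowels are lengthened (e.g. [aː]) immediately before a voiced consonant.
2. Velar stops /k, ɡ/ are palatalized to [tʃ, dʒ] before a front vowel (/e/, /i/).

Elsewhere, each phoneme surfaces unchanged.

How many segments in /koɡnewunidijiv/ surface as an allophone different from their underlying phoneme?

Segments that undergo a rule: /o/ → [oː] (rule 1); /e/ → [eː] (rule 1); /u/ → [uː] (rule 1); /i/ → [iː] (rule 1); /i/ → [iː] (rule 1); /i/ → [iː] (rule 1).
All other segments surface unchanged.

6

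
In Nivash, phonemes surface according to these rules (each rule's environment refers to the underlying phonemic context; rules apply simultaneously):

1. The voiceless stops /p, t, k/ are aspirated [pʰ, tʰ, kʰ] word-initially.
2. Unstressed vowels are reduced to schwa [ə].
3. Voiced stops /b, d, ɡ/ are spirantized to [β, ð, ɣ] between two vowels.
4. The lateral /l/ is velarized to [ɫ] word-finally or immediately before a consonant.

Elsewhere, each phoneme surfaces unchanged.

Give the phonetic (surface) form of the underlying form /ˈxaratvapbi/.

/x/ (word-initial): no rule targets it → [x].
/a/ (between /x/ and /r/): rule 2 targets it, but not in an unstressed syllable → unchanged [a].
/r/ — not in any rule's target class → [r].
/a/ (between /r/ and /t/): in an unstressed syllable, so rule 2 applies → [ə].
/t/ (between /a/ and /v/) is in the target of rule 1 but the environment (word-initially) is not met → [t].
/v/ (between /t/ and /a/): no rule targets it → [v].
/a/ meets the environment for rule 2 (in an unstressed syllable) → [ə].
/p/ — between /a/ and /b/; rule 1 does not apply here → [p].
/b/ (between /p/ and /i/): rule 3 targets it, but not between two vowels → unchanged [b].
/i/ (word-final) occurs in an unstressed syllable → [ə] by rule 2.

[ˈxarətvəpbə]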